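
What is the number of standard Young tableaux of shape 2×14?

2674440

Standard Young tableaux of shape 2×n are counted by C_n; here n = 14.
C_14 = C_13 · 2(2·13+1)/(13+2) = 742900 · 54/15 = 2674440.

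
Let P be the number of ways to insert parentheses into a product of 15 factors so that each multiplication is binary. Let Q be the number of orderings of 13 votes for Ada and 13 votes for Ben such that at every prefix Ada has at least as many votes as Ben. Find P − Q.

Ways to associate a product of 15 factors correspond to binary trees on 15 leaves, so the count is C_14. So P = C_14 = 2674440.
Ballot sequences with n votes each where one side never trails are Dyck words, counted by C_n; here n = 13. So Q = C_13 = 742900.
P − Q = 2674440 − 742900 = 1931540.

1931540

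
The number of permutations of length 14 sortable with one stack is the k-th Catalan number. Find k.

Stack-sortable permutations are exactly the 231-avoiding ones, counted by C_n; here n = 14.

14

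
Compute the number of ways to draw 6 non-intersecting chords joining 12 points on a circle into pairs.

132

Pairing 12 circle points by 6 non-crossing chords gives C_6 matchings.
C_6 = C(12,6)/7 = 924/7 = 132.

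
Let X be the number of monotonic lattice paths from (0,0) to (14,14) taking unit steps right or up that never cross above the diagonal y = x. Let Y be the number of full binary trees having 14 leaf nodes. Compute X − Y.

Sub-diagonal monotone paths from (0,0) to (14,14) biject with Dyck paths of semilength 14, giving C_14. So X = C_14 = 2674440.
Full binary trees with 14 leaves have 14−1 = 13 internal nodes, so there are C_13 of them. So Y = C_13 = 742900.
X − Y = 2674440 − 742900 = 1931540.

1931540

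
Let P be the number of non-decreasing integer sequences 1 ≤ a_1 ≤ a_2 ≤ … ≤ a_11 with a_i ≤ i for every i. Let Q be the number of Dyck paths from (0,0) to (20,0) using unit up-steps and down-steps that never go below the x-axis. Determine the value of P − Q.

41990

Such sub-staircase sequences of length n are counted by C_n; here n = 11. So P = C_11 = 58786.
A Dyck path with 10 up-steps and 10 down-steps has semilength 10, so there are C_10 of them. So Q = C_10 = 16796.
P − Q = 58786 − 16796 = 41990.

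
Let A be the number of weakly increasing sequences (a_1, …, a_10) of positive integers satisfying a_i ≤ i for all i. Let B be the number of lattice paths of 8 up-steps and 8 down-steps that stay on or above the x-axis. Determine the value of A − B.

15366

Such sub-staircase sequences of length n are counted by C_n; here n = 10. So A = C_10 = 16796.
A Dyck path with 8 up-steps and 8 down-steps has semilength 8, so there are C_8 of them. So B = C_8 = 1430.
A − B = 16796 − 1430 = 15366.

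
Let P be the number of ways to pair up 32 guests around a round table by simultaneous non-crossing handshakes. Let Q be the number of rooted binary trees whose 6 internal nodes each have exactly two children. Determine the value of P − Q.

35357538

With 32 = 2·16 people, non-crossing handshake pairings are non-crossing perfect matchings on a circle, counted by C_16. So P = C_16 = 35357670.
Full binary trees with n internal nodes are counted by C_n; here n = 6. So Q = C_6 = 132.
P − Q = 35357670 − 132 = 35357538.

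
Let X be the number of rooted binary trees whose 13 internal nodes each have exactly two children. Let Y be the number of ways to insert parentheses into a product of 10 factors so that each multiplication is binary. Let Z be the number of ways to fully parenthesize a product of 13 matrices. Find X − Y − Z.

Full binary trees with n internal nodes are counted by C_n; here n = 13. So X = C_13 = 742900.
Parenthesizations of m factors correspond to full binary trees with m leaves, counted by C_{m−1}; m = 10 gives C_9. So Y = C_9 = 4862.
Parenthesizations of m factors correspond to full binary trees with m leaves, counted by C_{m−1}; m = 13 gives C_12. So Z = C_12 = 208012.
X − Y − Z = 742900 − 4862 − 208012 = 530026.

530026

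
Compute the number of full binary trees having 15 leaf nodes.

A full binary tree with L leaves has L−1 internal nodes and is counted by C_{L−1}; L = 15 gives C_14.
C_14 = C_13 · 2(2·13+1)/(13+2) = 742900 · 54/15 = 2674440.

2674440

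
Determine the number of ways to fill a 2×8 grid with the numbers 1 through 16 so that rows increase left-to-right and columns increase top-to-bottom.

Standard Young tableaux of shape 2×n are counted by C_n; here n = 8.
C_8 = C(16,8)/9 = 12870/9 = 1430.

1430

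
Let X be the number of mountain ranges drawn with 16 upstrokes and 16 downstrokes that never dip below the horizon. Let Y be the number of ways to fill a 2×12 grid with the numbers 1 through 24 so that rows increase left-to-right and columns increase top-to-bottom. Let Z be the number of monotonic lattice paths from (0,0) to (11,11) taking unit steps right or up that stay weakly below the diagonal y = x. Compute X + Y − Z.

A Dyck path with 16 up-steps and 16 down-steps has semilength 16, so there are C_16 of them. So X = C_16 = 35357670.
By the hook-length formula (or a Dyck-path bijection), SYT of shape 2×12 number C_12. So Y = C_12 = 208012.
Sub-diagonal monotone paths from (0,0) to (11,11) biject with Dyck paths of semilength 11, giving C_11. So Z = C_11 = 58786.
X + Y − Z = 35357670 + 208012 − 58786 = 35506896.

35506896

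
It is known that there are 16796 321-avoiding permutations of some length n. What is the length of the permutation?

10

Permutations of [n] avoiding a fixed length-3 pattern are counted by C_n. Since C_10 = 16796, the index is 10.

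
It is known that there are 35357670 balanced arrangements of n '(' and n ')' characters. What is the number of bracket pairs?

16

Balanced strings of n bracket-pairs are counted by C_n; 35357670 = C_16.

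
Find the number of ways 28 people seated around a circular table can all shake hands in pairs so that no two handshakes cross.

Non-crossing handshake pairings of 2n people are counted by C_n; 28 people gives n = 14.
C_14 = 2674440.

2674440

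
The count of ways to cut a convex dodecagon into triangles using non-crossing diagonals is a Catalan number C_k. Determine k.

10

A convex 12-gon is triangulated into 10 triangles, and the number of such triangulations is the Catalan number C_{12−2} = C_10.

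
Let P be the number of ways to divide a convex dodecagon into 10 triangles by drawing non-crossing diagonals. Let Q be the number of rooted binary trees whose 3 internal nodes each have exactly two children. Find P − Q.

The number of triangulations of a 12-gon is the Catalan number C_10 (index = sides − 2). So P = C_10 = 16796.
The number of full binary trees on 3 internal nodes is the Catalan number C_3. So Q = C_3 = 5.
P − Q = 16796 − 5 = 16791.

16791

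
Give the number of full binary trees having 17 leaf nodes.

Full binary trees with 17 leaves have 17−1 = 16 internal nodes, so there are C_16 of them.
C_16 = C(32,16)/17 = 601080390/17 = 35357670.

35357670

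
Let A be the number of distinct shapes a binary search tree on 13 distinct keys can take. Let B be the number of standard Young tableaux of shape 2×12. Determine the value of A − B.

534888

Rooted binary trees with 13 nodes (each child slot possibly empty) number C_13. So A = C_13 = 742900.
By the hook-length formula (or a Dyck-path bijection), SYT of shape 2×12 number C_12. So B = C_12 = 208012.
A − B = 742900 − 208012 = 534888.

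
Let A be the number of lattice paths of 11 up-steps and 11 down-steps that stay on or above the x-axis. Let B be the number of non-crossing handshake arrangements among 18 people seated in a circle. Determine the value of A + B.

63648

Paths of 11 up- and 11 down-steps that never dip below the axis are Dyck paths; their count is C_11. So A = C_11 = 58786.
With 18 = 2·9 people, non-crossing handshake pairings are non-crossing perfect matchings on a circle, counted by C_9. So B = C_9 = 4862.
A + B = 58786 + 4862 = 63648.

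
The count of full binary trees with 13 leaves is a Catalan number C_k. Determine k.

12

Full binary trees with 13 leaves have 13−1 = 12 internal nodes, so there are C_12 of them.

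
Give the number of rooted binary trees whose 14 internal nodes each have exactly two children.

Full binary trees with n internal nodes are counted by C_n; here n = 14.
C_14 = 2674440.

2674440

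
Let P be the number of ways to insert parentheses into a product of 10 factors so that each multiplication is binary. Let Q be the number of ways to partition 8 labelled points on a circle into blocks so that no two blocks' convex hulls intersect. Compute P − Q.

Parenthesizations of m factors correspond to full binary trees with m leaves, counted by C_{m−1}; m = 10 gives C_9. So P = C_9 = 4862.
The non-crossing partitions of [8] form a lattice of size C_8. So Q = C_8 = 1430.
P − Q = 4862 − 1430 = 3432.

3432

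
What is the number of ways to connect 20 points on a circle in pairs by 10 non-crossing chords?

Pairing 20 circle points by 10 non-crossing chords gives C_10 matchings.
C_10 = 16796.

16796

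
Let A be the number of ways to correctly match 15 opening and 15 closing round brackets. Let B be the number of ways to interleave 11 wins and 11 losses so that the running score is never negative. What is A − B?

9636059

With 15 pairs the number of balanced bracket strings is the Catalan number C_15. So A = C_15 = 9694845.
Ballot sequences with n votes each where one side never trails are Dyck words, counted by C_n; here n = 11. So B = C_11 = 58786.
A − B = 9694845 − 58786 = 9636059.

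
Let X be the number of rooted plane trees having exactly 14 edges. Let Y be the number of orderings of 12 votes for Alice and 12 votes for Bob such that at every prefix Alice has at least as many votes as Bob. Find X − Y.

2466428

Rooted ordered trees with n edges are counted by C_n; here n = 14. So X = C_14 = 2674440.
Reading a vote for the leader as '(' and for the other as ')' turns such a sequence into a balanced string of 12 pairs, so the count is C_12. So Y = C_12 = 208012.
X − Y = 2674440 − 208012 = 2466428.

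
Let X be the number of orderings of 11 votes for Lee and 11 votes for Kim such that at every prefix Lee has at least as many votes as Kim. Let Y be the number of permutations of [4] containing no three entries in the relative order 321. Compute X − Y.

58772

Ballot sequences with n votes each where one side never trails are Dyck words, counted by C_n; here n = 11. So X = C_11 = 58786.
For any fixed pattern of length 3, the pattern-avoiding permutations of [4] number C_4. So Y = C_4 = 14.
X − Y = 58786 − 14 = 58772.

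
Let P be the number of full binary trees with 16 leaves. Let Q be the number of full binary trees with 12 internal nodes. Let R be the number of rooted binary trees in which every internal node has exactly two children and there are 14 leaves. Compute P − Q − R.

8743933

A full binary tree with L leaves has L−1 internal nodes and is counted by C_{L−1}; L = 16 gives C_15. So P = C_15 = 9694845.
The number of full binary trees on 12 internal nodes is the Catalan number C_12. So Q = C_12 = 208012.
Full binary trees with 14 leaves have 14−1 = 13 internal nodes, so there are C_13 of them. So R = C_13 = 742900.
P − Q − R = 9694845 − 208012 − 742900 = 8743933.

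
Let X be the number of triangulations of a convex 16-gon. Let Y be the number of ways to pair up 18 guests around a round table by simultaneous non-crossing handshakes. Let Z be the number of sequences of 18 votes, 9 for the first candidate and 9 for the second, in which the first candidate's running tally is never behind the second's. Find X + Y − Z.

2674440

The number of triangulations of a 16-gon is the Catalan number C_14 (index = sides − 2). So X = C_14 = 2674440.
Non-crossing handshake pairings of 2n people are counted by C_n; 18 people gives n = 9. So Y = C_9 = 4862.
Ballot sequences with n votes each where one side never trails are Dyck words, counted by C_n; here n = 9. So Z = C_9 = 4862.
X + Y − Z = 2674440 + 4862 − 4862 = 2674440.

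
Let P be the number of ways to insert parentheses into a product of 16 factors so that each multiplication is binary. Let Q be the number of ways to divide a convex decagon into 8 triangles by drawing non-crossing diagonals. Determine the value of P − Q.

9693415

Ways to associate a product of 16 factors correspond to binary trees on 16 leaves, so the count is C_15. So P = C_15 = 9694845.
The number of triangulations of a 10-gon is the Catalan number C_8 (index = sides − 2). So Q = C_8 = 1430.
P − Q = 9694845 − 1430 = 9693415.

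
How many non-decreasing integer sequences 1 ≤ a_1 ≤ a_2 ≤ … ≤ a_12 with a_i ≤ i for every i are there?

208012

Weakly increasing sequences with a_i ≤ i biject with Dyck paths of semilength 12, so there are C_12.
C_12 = C_11 · 2(2·11+1)/(11+2) = 58786 · 46/13 = 208012.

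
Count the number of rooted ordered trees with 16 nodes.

9694845

Rooted ordered (plane) trees on m nodes have m−1 edges and are counted by C_{m−1}; m = 16 gives C_15.
C_15 = C_14 · 2(2·14+1)/(14+2) = 2674440 · 58/16 = 9694845.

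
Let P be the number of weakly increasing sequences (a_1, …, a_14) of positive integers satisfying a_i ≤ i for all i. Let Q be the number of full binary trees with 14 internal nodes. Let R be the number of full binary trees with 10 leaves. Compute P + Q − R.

5344018

Such sub-staircase sequences of length n are counted by C_n; here n = 14. So P = C_14 = 2674440.
The number of full binary trees on 14 internal nodes is the Catalan number C_14. So Q = C_14 = 2674440.
A full binary tree with L leaves has L−1 internal nodes and is counted by C_{L−1}; L = 10 gives C_9. So R = C_9 = 4862.
P + Q − R = 2674440 + 2674440 − 4862 = 5344018.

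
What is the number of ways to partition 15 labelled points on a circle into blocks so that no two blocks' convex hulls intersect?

9694845

The non-crossing partitions of [15] form a lattice of size C_15.
C_15 = 9694845.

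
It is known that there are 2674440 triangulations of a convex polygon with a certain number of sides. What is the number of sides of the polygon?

16

Triangulations of a convex m-gon are counted by C_{m−2}, and C_14 = 2674440.
So m − 2 = 14, giving m = 16 sides.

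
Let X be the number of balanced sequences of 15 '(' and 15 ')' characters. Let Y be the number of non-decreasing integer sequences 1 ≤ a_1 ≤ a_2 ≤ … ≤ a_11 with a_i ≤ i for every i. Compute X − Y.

A balanced arrangement of 15 bracket pairs is a Dyck word of semilength 15, so the count is C_15. So X = C_15 = 9694845.
Such sub-staircase sequences of length n are counted by C_n; here n = 11. So Y = C_11 = 58786.
X − Y = 9694845 − 58786 = 9636059.

9636059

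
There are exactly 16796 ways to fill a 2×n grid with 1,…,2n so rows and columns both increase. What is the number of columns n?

Standard Young tableaux of shape 2×n are counted by C_n. The Catalan number equal to 16796 is C_10.

10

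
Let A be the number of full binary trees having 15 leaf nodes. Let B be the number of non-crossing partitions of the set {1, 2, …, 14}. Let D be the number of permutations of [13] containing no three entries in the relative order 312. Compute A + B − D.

A full binary tree with L leaves has L−1 internal nodes and is counted by C_{L−1}; L = 15 gives C_14. So A = C_14 = 2674440.
Non-crossing partitions of an n-element set are counted by C_n; here n = 14. So B = C_14 = 2674440.
For any fixed pattern of length 3, the pattern-avoiding permutations of [13] number C_13. So D = C_13 = 742900.
A + B − D = 2674440 + 2674440 − 742900 = 4605980.

4605980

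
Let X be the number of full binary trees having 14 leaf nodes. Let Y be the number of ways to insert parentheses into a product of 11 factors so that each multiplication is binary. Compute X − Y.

726104

Full binary trees with 14 leaves have 14−1 = 13 internal nodes, so there are C_13 of them. So X = C_13 = 742900.
Bracketing 11 factors into binary products is counted by C_{11−1} = C_10. So Y = C_10 = 16796.
X − Y = 742900 − 16796 = 726104.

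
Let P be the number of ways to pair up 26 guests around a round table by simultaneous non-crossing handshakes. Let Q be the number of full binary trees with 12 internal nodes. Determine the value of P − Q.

Non-crossing handshake pairings of 2n people are counted by C_n; 26 people gives n = 13. So P = C_13 = 742900.
Full binary trees with n internal nodes are counted by C_n; here n = 12. So Q = C_12 = 208012.
P − Q = 742900 − 208012 = 534888.

534888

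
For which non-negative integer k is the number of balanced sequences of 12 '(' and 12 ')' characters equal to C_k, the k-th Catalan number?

A balanced arrangement of 12 bracket pairs is a Dyck word of semilength 12, so the count is C_12.

12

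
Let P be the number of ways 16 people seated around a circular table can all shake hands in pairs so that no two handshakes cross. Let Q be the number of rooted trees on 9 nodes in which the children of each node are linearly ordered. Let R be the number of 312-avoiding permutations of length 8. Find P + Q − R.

With 16 = 2·8 people, non-crossing handshake pairings are non-crossing perfect matchings on a circle, counted by C_8. So P = C_8 = 1430.
Rooted ordered (plane) trees on m nodes have m−1 edges and are counted by C_{m−1}; m = 9 gives C_8. So Q = C_8 = 1430.
For any fixed pattern of length 3, the pattern-avoiding permutations of [8] number C_8. So R = C_8 = 1430.
P + Q − R = 1430 + 1430 − 1430 = 1430.

1430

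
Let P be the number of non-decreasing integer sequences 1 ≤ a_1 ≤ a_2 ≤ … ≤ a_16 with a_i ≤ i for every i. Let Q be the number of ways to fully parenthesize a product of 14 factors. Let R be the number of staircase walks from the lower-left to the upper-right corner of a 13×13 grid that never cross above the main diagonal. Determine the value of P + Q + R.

36843470

Such sub-staircase sequences of length n are counted by C_n; here n = 16. So P = C_16 = 35357670.
Parenthesizations of m factors correspond to full binary trees with m leaves, counted by C_{m−1}; m = 14 gives C_13. So Q = C_13 = 742900.
Sub-diagonal monotone paths from (0,0) to (13,13) biject with Dyck paths of semilength 13, giving C_13. So R = C_13 = 742900.
P + Q + R = 35357670 + 742900 + 742900 = 36843470.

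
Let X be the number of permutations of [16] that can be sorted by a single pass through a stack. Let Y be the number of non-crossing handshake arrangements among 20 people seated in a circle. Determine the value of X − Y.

35340874

By Knuth's characterisation, the stack-sortable permutations of length 16 are the 231-avoiders, numbering C_16. So X = C_16 = 35357670.
With 20 = 2·10 people, non-crossing handshake pairings are non-crossing perfect matchings on a circle, counted by C_10. So Y = C_10 = 16796.
X − Y = 35357670 − 16796 = 35340874.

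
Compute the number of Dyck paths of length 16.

Dyck paths of semilength n (length 2n) are counted by C_n; here n = 8.
C_8 = C_7 · 2(2·7+1)/(7+2) = 429 · 30/9 = 1430.

1430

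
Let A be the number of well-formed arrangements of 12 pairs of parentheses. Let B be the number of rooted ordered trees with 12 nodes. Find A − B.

149226

A balanced arrangement of 12 bracket pairs is a Dyck word of semilength 12, so the count is C_12. So A = C_12 = 208012.
Rooted ordered (plane) trees on m nodes have m−1 edges and are counted by C_{m−1}; m = 12 gives C_11. So B = C_11 = 58786.
A − B = 208012 − 58786 = 149226.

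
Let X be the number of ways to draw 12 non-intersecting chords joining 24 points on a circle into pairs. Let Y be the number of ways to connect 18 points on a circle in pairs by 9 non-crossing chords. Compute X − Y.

Non-crossing perfect matchings of 2n points on a circle are counted by C_n; with 24 points, n = 12. So X = C_12 = 208012.
Pairing 18 circle points by 9 non-crossing chords gives C_9 matchings. So Y = C_9 = 4862.
X − Y = 208012 − 4862 = 203150.

203150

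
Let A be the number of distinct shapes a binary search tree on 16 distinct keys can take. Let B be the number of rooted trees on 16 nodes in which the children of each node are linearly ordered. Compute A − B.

25662825

There are C_n binary search tree shapes on n keys; with n = 16 that is C_16. So A = C_16 = 35357670.
A rooted plane tree on 16 nodes has 15 edges, and such trees are counted by C_15. So B = C_15 = 9694845.
A − B = 35357670 − 9694845 = 25662825.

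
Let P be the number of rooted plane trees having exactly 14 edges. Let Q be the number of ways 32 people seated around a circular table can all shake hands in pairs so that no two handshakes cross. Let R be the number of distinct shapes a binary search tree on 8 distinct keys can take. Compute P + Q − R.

Rooted ordered trees with n edges are counted by C_n; here n = 14. So P = C_14 = 2674440.
Non-crossing handshake pairings of 2n people are counted by C_n; 32 people gives n = 16. So Q = C_16 = 35357670.
Rooted binary trees with 8 nodes (each child slot possibly empty) number C_8. So R = C_8 = 1430.
P + Q − R = 2674440 + 35357670 − 1430 = 38030680.

38030680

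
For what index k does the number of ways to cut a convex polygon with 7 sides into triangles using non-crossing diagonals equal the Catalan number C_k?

5

The number of triangulations of a 7-gon is the Catalan number C_5 (index = sides − 2).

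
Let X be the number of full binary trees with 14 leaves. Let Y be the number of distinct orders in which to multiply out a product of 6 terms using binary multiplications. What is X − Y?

742858

A full binary tree with L leaves has L−1 internal nodes and is counted by C_{L−1}; L = 14 gives C_13. So X = C_13 = 742900.
Bracketing 6 factors into binary products is counted by C_{6−1} = C_5. So Y = C_5 = 42.
X − Y = 742900 − 42 = 742858.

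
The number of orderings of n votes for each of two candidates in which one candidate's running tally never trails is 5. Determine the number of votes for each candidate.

Such ballot sequences with n votes each are counted by C_n, and C_3 = 5.

3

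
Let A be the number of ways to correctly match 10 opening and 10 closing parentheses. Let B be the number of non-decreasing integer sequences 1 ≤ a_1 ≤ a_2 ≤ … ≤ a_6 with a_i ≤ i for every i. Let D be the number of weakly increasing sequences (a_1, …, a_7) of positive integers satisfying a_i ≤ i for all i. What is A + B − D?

With 10 pairs the number of balanced bracket strings is the Catalan number C_10. So A = C_10 = 16796.
Such sub-staircase sequences of length n are counted by C_n; here n = 6. So B = C_6 = 132.
Weakly increasing sequences with a_i ≤ i biject with Dyck paths of semilength 7, so there are C_7. So D = C_7 = 429.
A + B − D = 16796 + 132 − 429 = 16499.

16499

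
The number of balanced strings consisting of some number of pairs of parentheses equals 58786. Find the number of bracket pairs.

Balanced strings of n bracket-pairs are counted by C_n; 58786 = C_11.

11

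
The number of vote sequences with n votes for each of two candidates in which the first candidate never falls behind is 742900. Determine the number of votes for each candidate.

Such ballot sequences with n votes each are counted by C_n. The Catalan number equal to 742900 is C_13.

13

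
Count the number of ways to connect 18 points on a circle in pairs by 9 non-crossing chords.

Pairing 18 circle points by 9 non-crossing chords gives C_9 matchings.
C_9 = C(18,9)/10 = 48620/10 = 4862.

4862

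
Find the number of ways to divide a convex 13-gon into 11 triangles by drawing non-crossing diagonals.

Triangulations of a convex m-gon are counted by C_{m−2}; with m = 13 this is C_11.
C_11 = C_10 · 2(2·10+1)/(10+2) = 16796 · 42/12 = 58786.

58786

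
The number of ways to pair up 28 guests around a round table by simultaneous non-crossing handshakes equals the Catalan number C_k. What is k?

14

Non-crossing handshake pairings of 2n people are counted by C_n; 28 people gives n = 14.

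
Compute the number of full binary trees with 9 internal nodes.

4862

The number of full binary trees on 9 internal nodes is the Catalan number C_9.
C_9 = C(18,9)/10 = 48620/10 = 4862.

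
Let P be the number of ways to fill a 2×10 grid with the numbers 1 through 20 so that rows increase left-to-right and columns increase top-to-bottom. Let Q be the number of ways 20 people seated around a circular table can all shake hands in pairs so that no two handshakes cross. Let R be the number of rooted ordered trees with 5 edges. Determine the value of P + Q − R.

33550

By the hook-length formula (or a Dyck-path bijection), SYT of shape 2×10 number C_10. So P = C_10 = 16796.
Non-crossing handshake pairings of 2n people are counted by C_n; 20 people gives n = 10. So Q = C_10 = 16796.
Rooted ordered trees with n edges are counted by C_n; here n = 5. So R = C_5 = 42.
P + Q − R = 16796 + 16796 − 42 = 33550.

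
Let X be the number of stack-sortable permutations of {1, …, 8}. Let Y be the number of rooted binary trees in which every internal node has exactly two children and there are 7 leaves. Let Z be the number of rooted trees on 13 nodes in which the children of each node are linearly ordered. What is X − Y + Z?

By Knuth's characterisation, the stack-sortable permutations of length 8 are the 231-avoiders, numbering C_8. So X = C_8 = 1430.
Full binary trees with 7 leaves have 7−1 = 6 internal nodes, so there are C_6 of them. So Y = C_6 = 132.
Rooted ordered (plane) trees on m nodes have m−1 edges and are counted by C_{m−1}; m = 13 gives C_12. So Z = C_12 = 208012.
X − Y + Z = 1430 − 132 + 208012 = 209310.

209310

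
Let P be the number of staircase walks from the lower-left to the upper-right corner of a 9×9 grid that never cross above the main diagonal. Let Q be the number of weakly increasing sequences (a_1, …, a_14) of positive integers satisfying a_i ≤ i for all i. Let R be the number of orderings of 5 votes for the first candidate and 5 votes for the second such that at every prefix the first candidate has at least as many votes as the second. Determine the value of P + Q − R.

Sub-diagonal monotone paths from (0,0) to (9,9) biject with Dyck paths of semilength 9, giving C_9. So P = C_9 = 4862.
Such sub-staircase sequences of length n are counted by C_n; here n = 14. So Q = C_14 = 2674440.
Reading a vote for the leader as '(' and for the other as ')' turns such a sequence into a balanced string of 5 pairs, so the count is C_5. So R = C_5 = 42.
P + Q − R = 4862 + 2674440 − 42 = 2679260.

2679260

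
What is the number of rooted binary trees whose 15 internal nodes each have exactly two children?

Full binary trees with n internal nodes are counted by C_n; here n = 15.
C_15 = C(30,15)/16 = 155117520/16 = 9694845.

9694845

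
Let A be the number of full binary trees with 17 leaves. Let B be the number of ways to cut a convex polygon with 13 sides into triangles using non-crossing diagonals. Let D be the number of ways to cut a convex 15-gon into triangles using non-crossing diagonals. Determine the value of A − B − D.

34555984

A full binary tree with L leaves has L−1 internal nodes and is counted by C_{L−1}; L = 17 gives C_16. So A = C_16 = 35357670.
Triangulations of a convex m-gon are counted by C_{m−2}; with m = 13 this is C_11. So B = C_11 = 58786.
Triangulations of a convex m-gon are counted by C_{m−2}; with m = 15 this is C_13. So D = C_13 = 742900.
A − B − D = 35357670 − 58786 − 742900 = 34555984.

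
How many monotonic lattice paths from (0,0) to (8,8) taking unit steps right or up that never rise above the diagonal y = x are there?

Monotone paths in an n×n grid that stay weakly below the diagonal are counted by C_n; here n = 8.
C_8 = C_7 · 2(2·7+1)/(7+2) = 429 · 30/9 = 1430.

1430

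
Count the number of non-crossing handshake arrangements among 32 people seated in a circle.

Non-crossing handshake pairings of 2n people are counted by C_n; 32 people gives n = 16.
C_16 = C_15 · 2(2·15+1)/(15+2) = 9694845 · 62/17 = 35357670.

35357670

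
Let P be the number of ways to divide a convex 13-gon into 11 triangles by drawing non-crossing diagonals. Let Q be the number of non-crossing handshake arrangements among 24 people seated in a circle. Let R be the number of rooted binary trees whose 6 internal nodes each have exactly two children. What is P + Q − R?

266666

Triangulations of a convex m-gon are counted by C_{m−2}; with m = 13 this is C_11. So P = C_11 = 58786.
Non-crossing handshake pairings of 2n people are counted by C_n; 24 people gives n = 12. So Q = C_12 = 208012.
The number of full binary trees on 6 internal nodes is the Catalan number C_6. So R = C_6 = 132.
P + Q − R = 58786 + 208012 − 132 = 266666.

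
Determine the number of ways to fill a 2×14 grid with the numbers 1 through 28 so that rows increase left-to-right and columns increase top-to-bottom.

By the hook-length formula (or a Dyck-path bijection), SYT of shape 2×14 number C_14.
C_14 = C(28,14)/15 = 40116600/15 = 2674440.

2674440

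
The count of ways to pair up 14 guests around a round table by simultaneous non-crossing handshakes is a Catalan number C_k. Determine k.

With 14 = 2·7 people, non-crossing handshake pairings are non-crossing perfect matchings on a circle, counted by C_7.

7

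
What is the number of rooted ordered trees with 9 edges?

Rooted ordered trees with n edges are counted by C_n; here n = 9.
C_9 = 4862.

4862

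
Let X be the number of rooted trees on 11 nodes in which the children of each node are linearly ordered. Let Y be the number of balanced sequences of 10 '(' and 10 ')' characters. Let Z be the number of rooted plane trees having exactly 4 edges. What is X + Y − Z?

A rooted plane tree on 11 nodes has 10 edges, and such trees are counted by C_10. So X = C_10 = 16796.
With 10 pairs the number of balanced bracket strings is the Catalan number C_10. So Y = C_10 = 16796.
A rooted plane tree with 4 edges has 5 nodes, and the count is C_4. So Z = C_4 = 14.
X + Y − Z = 16796 + 16796 − 14 = 33578.

33578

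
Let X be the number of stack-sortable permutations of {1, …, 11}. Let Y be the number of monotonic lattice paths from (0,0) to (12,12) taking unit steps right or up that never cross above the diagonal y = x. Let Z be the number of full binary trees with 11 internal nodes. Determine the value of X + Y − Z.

208012

Stack-sortable permutations are exactly the 231-avoiding ones, counted by C_n; here n = 11. So X = C_11 = 58786.
Sub-diagonal monotone paths from (0,0) to (12,12) biject with Dyck paths of semilength 12, giving C_12. So Y = C_12 = 208012.
The number of full binary trees on 11 internal nodes is the Catalan number C_11. So Z = C_11 = 58786.
X + Y − Z = 58786 + 208012 − 58786 = 208012.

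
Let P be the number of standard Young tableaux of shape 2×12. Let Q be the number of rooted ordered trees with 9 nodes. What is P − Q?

By the hook-length formula (or a Dyck-path bijection), SYT of shape 2×12 number C_12. So P = C_12 = 208012.
Rooted ordered (plane) trees on m nodes have m−1 edges and are counted by C_{m−1}; m = 9 gives C_8. So Q = C_8 = 1430.
P − Q = 208012 − 1430 = 206582.

206582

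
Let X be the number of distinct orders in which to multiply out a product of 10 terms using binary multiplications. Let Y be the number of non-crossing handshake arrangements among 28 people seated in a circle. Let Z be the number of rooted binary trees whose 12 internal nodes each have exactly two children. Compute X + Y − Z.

Ways to associate a product of 10 factors correspond to binary trees on 10 leaves, so the count is C_9. So X = C_9 = 4862.
Non-crossing handshake pairings of 2n people are counted by C_n; 28 people gives n = 14. So Y = C_14 = 2674440.
Full binary trees with n internal nodes are counted by C_n; here n = 12. So Z = C_12 = 208012.
X + Y − Z = 4862 + 2674440 − 208012 = 2471290.

2471290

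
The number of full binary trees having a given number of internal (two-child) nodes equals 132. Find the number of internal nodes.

Full binary trees with n internal nodes are counted by C_n, and C_6 = 132.

6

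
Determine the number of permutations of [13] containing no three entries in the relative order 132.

742900

Permutations of [n] avoiding any single length-3 pattern are counted by C_n; here n = 13.
C_13 = 742900.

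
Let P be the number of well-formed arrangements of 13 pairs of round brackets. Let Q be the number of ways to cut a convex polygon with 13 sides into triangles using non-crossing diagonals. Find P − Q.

684114

With 13 pairs the number of balanced bracket strings is the Catalan number C_13. So P = C_13 = 742900.
A convex 13-gon is triangulated into 11 triangles, and the number of such triangulations is the Catalan number C_{13−2} = C_11. So Q = C_11 = 58786.
P − Q = 742900 − 58786 = 684114.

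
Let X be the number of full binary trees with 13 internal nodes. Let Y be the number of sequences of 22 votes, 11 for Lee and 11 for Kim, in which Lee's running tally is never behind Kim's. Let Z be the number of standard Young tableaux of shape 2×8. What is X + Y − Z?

800256

Full binary trees with n internal nodes are counted by C_n; here n = 13. So X = C_13 = 742900.
Ballot sequences with n votes each where one side never trails are Dyck words, counted by C_n; here n = 11. So Y = C_11 = 58786.
By the hook-length formula (or a Dyck-path bijection), SYT of shape 2×8 number C_8. So Z = C_8 = 1430.
X + Y − Z = 742900 + 58786 − 1430 = 800256.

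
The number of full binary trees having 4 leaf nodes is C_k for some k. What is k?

3

Full binary trees with 4 leaves have 4−1 = 3 internal nodes, so there are C_3 of them.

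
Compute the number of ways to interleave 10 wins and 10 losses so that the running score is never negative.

16796

Ballot sequences with n votes each where one side never trails are Dyck words, counted by C_n; here n = 10.
C_10 = 16796.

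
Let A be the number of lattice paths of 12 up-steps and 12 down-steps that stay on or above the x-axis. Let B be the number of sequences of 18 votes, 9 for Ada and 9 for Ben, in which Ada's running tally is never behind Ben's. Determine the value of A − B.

203150

A Dyck path with 12 up-steps and 12 down-steps has semilength 12, so there are C_12 of them. So A = C_12 = 208012.
Reading a vote for the leader as '(' and for the other as ')' turns such a sequence into a balanced string of 9 pairs, so the count is C_9. So B = C_9 = 4862.
A − B = 208012 − 4862 = 203150.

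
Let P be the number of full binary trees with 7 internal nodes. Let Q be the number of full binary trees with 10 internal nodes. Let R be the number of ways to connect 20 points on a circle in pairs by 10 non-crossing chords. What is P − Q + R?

Full binary trees with n internal nodes are counted by C_n; here n = 7. So P = C_7 = 429.
Full binary trees with n internal nodes are counted by C_n; here n = 10. So Q = C_10 = 16796.
Pairing 20 circle points by 10 non-crossing chords gives C_10 matchings. So R = C_10 = 16796.
P − Q + R = 429 − 16796 + 16796 = 429.

429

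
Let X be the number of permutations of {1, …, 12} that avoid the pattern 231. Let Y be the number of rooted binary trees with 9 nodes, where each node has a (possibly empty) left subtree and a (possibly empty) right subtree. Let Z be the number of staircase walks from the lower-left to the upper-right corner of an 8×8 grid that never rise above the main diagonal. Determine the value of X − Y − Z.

For any fixed pattern of length 3, the pattern-avoiding permutations of [12] number C_12. So X = C_12 = 208012.
Rooted binary trees with 9 nodes (each child slot possibly empty) number C_9. So Y = C_9 = 4862.
Monotone paths in an n×n grid that stay weakly below the diagonal are counted by C_n; here n = 8. So Z = C_8 = 1430.
X − Y − Z = 208012 − 4862 − 1430 = 201720.

201720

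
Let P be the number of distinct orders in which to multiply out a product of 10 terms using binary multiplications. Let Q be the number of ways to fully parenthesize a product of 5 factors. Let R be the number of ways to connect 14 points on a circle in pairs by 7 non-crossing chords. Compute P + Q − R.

Bracketing 10 factors into binary products is counted by C_{10−1} = C_9. So P = C_9 = 4862.
Ways to associate a product of 5 factors correspond to binary trees on 5 leaves, so the count is C_4. So Q = C_4 = 14.
Pairing 14 circle points by 7 non-crossing chords gives C_7 matchings. So R = C_7 = 429.
P + Q − R = 4862 + 14 − 429 = 4447.

4447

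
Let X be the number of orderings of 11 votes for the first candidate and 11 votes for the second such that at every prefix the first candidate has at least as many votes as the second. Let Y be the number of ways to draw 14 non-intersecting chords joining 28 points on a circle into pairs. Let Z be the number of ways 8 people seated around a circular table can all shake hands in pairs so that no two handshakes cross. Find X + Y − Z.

Reading a vote for the leader as '(' and for the other as ')' turns such a sequence into a balanced string of 11 pairs, so the count is C_11. So X = C_11 = 58786.
Non-crossing perfect matchings of 2n points on a circle are counted by C_n; with 28 points, n = 14. So Y = C_14 = 2674440.
Non-crossing handshake pairings of 2n people are counted by C_n; 8 people gives n = 4. So Z = C_4 = 14.
X + Y − Z = 58786 + 2674440 − 14 = 2733212.

2733212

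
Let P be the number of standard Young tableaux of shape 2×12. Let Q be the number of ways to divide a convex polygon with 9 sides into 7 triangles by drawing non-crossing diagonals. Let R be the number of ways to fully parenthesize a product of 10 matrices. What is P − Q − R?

By the hook-length formula (or a Dyck-path bijection), SYT of shape 2×12 number C_12. So P = C_12 = 208012.
A convex 9-gon is triangulated into 7 triangles, and the number of such triangulations is the Catalan number C_{9−2} = C_7. So Q = C_7 = 429.
Ways to associate a product of 10 factors correspond to binary trees on 10 leaves, so the count is C_9. So R = C_9 = 4862.
P − Q − R = 208012 − 429 − 4862 = 202721.

202721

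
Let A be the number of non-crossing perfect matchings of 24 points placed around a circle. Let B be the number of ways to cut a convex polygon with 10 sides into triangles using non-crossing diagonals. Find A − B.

Pairing 24 circle points by 12 non-crossing chords gives C_12 matchings. So A = C_12 = 208012.
Triangulations of a convex m-gon are counted by C_{m−2}; with m = 10 this is C_8. So B = C_8 = 1430.
A − B = 208012 − 1430 = 206582.

206582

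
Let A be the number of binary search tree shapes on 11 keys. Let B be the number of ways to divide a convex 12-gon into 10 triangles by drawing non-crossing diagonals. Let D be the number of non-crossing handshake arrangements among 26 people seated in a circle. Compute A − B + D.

784890

Rooted binary trees with 11 nodes (each child slot possibly empty) number C_11. So A = C_11 = 58786.
Triangulations of a convex m-gon are counted by C_{m−2}; with m = 12 this is C_10. So B = C_10 = 16796.
Non-crossing handshake pairings of 2n people are counted by C_n; 26 people gives n = 13. So D = C_13 = 742900.
A − B + D = 58786 − 16796 + 742900 = 784890.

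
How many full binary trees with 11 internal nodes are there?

58786

The number of full binary trees on 11 internal nodes is the Catalan number C_11.
C_11 = 58786.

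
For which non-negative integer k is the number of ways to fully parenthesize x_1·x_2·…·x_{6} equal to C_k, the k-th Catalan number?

Bracketing 6 factors into binary products is counted by C_{6−1} = C_5.

5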